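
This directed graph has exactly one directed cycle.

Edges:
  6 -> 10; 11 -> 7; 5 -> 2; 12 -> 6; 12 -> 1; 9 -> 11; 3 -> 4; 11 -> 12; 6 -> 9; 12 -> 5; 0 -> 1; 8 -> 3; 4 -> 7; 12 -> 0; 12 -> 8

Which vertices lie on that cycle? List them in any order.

6, 9, 11, 12

DFS with gray/black marking from 12:
12 gray
  8 gray
    3 gray
      4 gray
        7 gray
        7 black
      4 black
    3 black
  8 black
  5 gray
    2 gray
    2 black
  5 black
  0 gray
    1 gray
    1 black
  0 black
  6 gray
    10 gray
    10 black
    9 gray
      11 gray
        11→12: 12 is gray → back edge
Back edge closes the cycle 12 → 6 → 9 → 11 → 12; its vertices are {6, 9, 11, 12}.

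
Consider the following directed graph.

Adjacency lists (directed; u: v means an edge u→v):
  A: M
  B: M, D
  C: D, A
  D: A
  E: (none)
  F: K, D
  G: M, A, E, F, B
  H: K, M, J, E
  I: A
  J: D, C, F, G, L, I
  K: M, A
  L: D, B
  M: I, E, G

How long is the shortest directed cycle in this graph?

2

For each vertex v, BFS finds the shortest path from v back to v.
The shortest such closed walk is G → M → G, length 2.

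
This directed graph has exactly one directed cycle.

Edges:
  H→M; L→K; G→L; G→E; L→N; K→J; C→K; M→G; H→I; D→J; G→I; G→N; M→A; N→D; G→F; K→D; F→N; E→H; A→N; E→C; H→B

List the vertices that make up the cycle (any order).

DFS with gray/black marking from H:
H gray
  I gray
  I black
  B gray
  B black
  M gray
    G gray
      F gray
        N gray
          D gray
            J gray
            J black
          D black
        N black
      F black
      G→I: I black — skip
      G→N: N black — skip
      L gray
        K gray
          K→J: J black — skip
          K→D: D black — skip
        K black
        L→N: N black — skip
      L black
      E gray
        C gray
          C→K: K black — skip
        C black
        E→H: H is gray → back edge
Back edge closes the cycle H → M → G → E → H; its vertices are {E, G, H, M}.

E, G, H, M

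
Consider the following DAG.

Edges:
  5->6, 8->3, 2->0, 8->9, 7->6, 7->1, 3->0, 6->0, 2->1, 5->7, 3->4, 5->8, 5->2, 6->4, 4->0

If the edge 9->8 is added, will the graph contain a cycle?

Yes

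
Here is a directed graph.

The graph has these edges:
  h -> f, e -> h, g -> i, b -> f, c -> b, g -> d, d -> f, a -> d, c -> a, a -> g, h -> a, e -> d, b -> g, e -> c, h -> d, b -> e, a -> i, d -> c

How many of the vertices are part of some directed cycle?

7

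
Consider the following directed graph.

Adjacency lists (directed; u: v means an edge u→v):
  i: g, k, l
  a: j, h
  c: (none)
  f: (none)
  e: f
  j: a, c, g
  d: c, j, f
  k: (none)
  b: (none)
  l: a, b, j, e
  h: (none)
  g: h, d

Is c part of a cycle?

c lies on a cycle iff there is a path from c back to itself.
Exploring from c, it never reaches itself; equivalently, its strongly connected component is a singleton.

No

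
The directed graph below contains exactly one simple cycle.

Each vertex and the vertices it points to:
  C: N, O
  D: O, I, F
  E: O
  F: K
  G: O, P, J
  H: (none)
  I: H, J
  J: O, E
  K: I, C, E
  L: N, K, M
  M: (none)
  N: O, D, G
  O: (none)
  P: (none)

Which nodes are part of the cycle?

C, D, F, K, N

DFS with gray/black marking from N:
N gray
  O gray
  O black
  D gray
    D→O: O black — skip
    I gray
      H gray
      H black
      J gray
        J→O: O black — skip
        E gray
          E→O: O black — skip
        E black
      J black
    I black
    F gray
      K gray
        K→I: I black — skip
        C gray
          C→N: N is gray → back edge
Back edge closes the cycle N → D → F → K → C → N; its vertices are {C, D, F, K, N}.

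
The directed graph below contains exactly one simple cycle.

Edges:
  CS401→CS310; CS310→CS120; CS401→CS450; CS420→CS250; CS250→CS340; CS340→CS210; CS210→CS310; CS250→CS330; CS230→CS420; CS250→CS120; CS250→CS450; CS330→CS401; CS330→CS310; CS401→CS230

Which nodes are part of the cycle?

CS230, CS250, CS330, CS401, CS420

DFS with gray/black marking from CS250:
CS250 gray
  CS330 gray
    CS401 gray
      CS310 gray
        CS120 gray
        CS120 black
      CS310 black
      CS450 gray
      CS450 black
      CS230 gray
        CS420 gray
          CS420→CS250: CS250 is gray → back edge
Back edge closes the cycle CS250 → CS330 → CS401 → CS230 → CS420 → CS250; its vertices are {CS230, CS250, CS330, CS401, CS420}.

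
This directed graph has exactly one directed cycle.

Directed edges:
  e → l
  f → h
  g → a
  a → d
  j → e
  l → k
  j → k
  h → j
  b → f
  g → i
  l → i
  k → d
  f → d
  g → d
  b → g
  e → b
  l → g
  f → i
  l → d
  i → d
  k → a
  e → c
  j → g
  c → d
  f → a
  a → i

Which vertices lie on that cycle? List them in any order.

b, e, f, h, j

DFS with gray/black marking from j:
j gray
  k gray
    a gray
      d gray
      d black
      i gray
        i→d: d black — skip
      i black
    a black
    k→d: d black — skip
  k black
  g gray
    g→a: a black — skip
    g→i: i black — skip
    g→d: d black — skip
  g black
  e gray
    b gray
      f gray
        f→d: d black — skip
        h gray
          h→j: j is gray → back edge
Back edge closes the cycle j → e → b → f → h → j; its vertices are {b, e, f, h, j}.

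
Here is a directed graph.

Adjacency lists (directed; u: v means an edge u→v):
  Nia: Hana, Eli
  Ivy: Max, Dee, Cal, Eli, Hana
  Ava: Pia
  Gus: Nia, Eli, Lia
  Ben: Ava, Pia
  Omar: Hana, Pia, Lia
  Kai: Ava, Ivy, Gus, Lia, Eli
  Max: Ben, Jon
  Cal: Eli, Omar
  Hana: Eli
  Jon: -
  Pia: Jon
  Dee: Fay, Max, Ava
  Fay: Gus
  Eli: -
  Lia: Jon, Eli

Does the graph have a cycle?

No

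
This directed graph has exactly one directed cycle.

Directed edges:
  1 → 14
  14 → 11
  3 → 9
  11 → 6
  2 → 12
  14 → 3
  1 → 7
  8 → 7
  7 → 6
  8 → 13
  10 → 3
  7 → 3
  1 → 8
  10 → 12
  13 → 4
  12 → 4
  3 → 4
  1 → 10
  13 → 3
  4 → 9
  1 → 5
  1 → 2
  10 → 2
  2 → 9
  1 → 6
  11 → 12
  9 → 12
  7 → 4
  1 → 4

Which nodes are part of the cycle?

4, 9, 12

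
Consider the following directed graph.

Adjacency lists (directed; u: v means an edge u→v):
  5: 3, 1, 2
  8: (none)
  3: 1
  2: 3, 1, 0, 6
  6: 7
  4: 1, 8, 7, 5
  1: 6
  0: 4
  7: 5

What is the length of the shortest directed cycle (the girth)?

4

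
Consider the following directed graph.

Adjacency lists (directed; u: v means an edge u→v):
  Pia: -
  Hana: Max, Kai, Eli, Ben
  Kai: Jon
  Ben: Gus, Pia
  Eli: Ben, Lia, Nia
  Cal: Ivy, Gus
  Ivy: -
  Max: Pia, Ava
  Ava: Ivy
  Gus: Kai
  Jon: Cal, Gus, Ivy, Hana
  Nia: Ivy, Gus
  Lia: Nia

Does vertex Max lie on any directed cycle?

Max lies on a cycle iff there is a path from Max back to itself.
Exploring from Max, it never reaches itself; equivalently, its strongly connected component is a singleton.

No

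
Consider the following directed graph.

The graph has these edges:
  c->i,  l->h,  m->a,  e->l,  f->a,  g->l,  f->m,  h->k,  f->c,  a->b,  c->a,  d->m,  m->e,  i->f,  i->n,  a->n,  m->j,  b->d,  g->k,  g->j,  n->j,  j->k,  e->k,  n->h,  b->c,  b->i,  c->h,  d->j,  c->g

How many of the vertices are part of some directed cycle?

A vertex is on a directed cycle iff it belongs to a strongly connected component of size ≥ 2 (or has a self-loop).
The vertices on cycles are {a, b, c, d, f, i, m} — 7 in total.

7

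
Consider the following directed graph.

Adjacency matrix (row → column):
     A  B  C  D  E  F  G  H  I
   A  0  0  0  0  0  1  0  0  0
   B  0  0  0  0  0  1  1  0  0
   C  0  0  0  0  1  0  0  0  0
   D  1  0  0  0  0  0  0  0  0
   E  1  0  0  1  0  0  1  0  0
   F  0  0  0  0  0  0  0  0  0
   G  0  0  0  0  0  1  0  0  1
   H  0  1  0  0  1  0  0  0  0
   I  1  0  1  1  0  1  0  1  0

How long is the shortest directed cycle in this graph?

For each vertex v, BFS finds the shortest path from v back to v.
The shortest such closed walk is I → C → E → G → I, length 4.

4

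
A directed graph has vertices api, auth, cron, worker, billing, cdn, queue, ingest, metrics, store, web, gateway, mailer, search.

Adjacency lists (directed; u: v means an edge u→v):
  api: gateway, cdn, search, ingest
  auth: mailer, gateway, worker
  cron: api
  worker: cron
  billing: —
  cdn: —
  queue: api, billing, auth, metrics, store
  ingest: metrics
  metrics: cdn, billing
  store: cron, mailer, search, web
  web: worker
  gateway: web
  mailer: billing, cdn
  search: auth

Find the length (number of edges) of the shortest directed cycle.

5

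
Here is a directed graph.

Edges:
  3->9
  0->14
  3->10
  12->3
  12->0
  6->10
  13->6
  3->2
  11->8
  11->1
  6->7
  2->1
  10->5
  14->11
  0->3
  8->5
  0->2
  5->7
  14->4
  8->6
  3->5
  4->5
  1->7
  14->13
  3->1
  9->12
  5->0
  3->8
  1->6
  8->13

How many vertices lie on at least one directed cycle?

14

A vertex is on a directed cycle iff it belongs to a strongly connected component of size ≥ 2 (or has a self-loop).
The vertices on cycles are {0, 1, 2, 3, 4, 5, 6, 8, 9, 10, 11, 12, 13, 14} — 14 in total.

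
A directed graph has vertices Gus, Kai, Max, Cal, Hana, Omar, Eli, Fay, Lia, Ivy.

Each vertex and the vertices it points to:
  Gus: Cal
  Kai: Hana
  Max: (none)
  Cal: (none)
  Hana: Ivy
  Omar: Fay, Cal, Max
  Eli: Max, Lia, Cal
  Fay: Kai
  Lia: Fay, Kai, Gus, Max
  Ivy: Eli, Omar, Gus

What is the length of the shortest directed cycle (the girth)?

For each vertex v, BFS finds the shortest path from v back to v.
The shortest such closed walk is Ivy → Eli → Lia → Kai → Hana → Ivy, length 5.

5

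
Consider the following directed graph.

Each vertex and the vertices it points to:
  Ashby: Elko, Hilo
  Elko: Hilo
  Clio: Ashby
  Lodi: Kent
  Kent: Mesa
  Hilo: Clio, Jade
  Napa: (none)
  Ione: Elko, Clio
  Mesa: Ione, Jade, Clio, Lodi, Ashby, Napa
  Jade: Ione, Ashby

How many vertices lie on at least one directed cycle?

A vertex is on a directed cycle iff it belongs to a strongly connected component of size ≥ 2 (or has a self-loop).
The vertices on cycles are {Clio, Elko, Hilo, Ione, Jade, Kent, Lodi, Mesa, Ashby} — 9 in total.

9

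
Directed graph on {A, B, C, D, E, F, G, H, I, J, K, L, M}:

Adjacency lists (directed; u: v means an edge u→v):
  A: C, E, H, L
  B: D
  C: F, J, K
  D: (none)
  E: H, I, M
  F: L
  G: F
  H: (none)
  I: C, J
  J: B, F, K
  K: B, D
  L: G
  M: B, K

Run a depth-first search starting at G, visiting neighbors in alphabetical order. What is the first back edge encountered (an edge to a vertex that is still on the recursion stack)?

L->G

DFS from G (visiting neighbors in alphabetical order); mark gray on enter, black on exit:
G gray
  F gray
    L gray
      L→G: G is gray → back edge
First back edge: L → G.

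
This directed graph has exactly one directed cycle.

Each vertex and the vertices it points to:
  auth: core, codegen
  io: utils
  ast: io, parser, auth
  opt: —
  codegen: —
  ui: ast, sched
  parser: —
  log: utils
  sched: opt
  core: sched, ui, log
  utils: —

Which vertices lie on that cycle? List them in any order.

ui, ast, auth, core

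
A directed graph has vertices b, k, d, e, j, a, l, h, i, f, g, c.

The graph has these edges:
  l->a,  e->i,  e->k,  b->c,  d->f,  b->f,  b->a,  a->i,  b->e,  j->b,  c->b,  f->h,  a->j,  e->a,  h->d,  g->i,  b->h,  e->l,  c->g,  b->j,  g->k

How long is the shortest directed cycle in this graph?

2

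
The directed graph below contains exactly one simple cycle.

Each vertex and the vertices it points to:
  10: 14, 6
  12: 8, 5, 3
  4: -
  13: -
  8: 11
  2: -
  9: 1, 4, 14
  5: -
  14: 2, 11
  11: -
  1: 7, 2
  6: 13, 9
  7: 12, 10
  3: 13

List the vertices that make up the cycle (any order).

DFS with gray/black marking from 7:
7 gray
  12 gray
    8 gray
      11 gray
      11 black
    8 black
    5 gray
    5 black
    3 gray
      13 gray
      13 black
    3 black
  12 black
  10 gray
    14 gray
      2 gray
      2 black
      14→11: 11 black — skip
    14 black
    6 gray
      6→13: 13 black — skip
      9 gray
        1 gray
          1→7: 7 is gray → back edge
Back edge closes the cycle 7 → 10 → 6 → 9 → 1 → 7; its vertices are {1, 6, 7, 9, 10}.

1, 6, 7, 9, 10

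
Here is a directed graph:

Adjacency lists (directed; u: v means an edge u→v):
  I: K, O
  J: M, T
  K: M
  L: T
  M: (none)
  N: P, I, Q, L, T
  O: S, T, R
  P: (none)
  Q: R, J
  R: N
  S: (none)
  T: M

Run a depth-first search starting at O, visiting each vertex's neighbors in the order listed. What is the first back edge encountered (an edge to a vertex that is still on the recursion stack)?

I->O

DFS from O (visiting each vertex's neighbors in the order listed); mark gray on enter, black on exit:
O gray
  S gray
  S black
  T gray
    M gray
    M black
  T black
  R gray
    N gray
      P gray
      P black
      I gray
        K gray
          K→M: M black — skip
        K black
        I→O: O is gray → back edge
First back edge: I → O.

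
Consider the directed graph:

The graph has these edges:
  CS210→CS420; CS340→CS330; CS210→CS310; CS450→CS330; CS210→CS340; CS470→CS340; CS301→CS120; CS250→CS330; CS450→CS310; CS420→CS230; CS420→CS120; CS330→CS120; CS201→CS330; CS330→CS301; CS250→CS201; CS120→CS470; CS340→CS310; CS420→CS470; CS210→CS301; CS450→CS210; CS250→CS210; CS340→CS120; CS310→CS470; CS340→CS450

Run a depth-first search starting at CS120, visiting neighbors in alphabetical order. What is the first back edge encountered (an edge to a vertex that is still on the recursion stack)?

CS340→CS120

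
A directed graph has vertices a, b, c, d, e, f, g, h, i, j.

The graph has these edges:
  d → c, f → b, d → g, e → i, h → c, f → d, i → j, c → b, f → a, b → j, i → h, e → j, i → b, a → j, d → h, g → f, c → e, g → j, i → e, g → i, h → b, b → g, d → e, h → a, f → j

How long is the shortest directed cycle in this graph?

2

For each vertex v, BFS finds the shortest path from v back to v.
The shortest such closed walk is i → e → i, length 2.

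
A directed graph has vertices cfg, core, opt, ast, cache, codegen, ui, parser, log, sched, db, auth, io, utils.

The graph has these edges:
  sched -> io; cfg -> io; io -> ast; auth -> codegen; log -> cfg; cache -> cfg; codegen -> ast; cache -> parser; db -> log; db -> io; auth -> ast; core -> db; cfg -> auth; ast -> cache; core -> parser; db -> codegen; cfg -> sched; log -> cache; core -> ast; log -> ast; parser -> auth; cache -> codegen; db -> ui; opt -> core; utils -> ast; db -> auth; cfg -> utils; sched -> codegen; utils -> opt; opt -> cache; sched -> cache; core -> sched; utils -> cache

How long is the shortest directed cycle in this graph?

For each vertex v, BFS finds the shortest path from v back to v.
The shortest such closed walk is utils → cache → cfg → utils, length 3.

3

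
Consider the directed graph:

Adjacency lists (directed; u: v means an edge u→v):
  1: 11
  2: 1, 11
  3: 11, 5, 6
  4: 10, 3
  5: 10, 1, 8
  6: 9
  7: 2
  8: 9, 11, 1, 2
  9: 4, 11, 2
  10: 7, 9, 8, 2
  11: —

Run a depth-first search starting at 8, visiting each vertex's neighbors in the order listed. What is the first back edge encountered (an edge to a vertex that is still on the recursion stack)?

10->9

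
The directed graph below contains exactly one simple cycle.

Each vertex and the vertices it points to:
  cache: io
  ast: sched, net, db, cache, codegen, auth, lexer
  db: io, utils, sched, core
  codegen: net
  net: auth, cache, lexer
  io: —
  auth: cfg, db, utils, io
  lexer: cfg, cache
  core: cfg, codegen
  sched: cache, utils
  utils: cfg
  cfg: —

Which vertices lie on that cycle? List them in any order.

DFS with gray/black marking from net:
net gray
  auth gray
    cfg gray
    cfg black
    db gray
      io gray
      io black
      utils gray
        utils→cfg: cfg black — skip
      utils black
      sched gray
        cache gray
          cache→io: io black — skip
        cache black
        sched→utils: utils black — skip
      sched black
      core gray
        core→cfg: cfg black — skip
        codegen gray
          codegen→net: net is gray → back edge
Back edge closes the cycle net → auth → db → core → codegen → net; its vertices are {db, net, auth, core, codegen}.

db, net, auth, core, codegen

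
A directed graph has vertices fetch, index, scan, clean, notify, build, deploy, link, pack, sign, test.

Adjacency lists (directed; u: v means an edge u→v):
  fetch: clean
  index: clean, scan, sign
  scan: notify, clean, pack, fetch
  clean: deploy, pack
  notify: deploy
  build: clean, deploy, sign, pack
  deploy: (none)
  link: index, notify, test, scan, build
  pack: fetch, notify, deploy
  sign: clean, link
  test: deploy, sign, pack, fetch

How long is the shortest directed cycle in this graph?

For each vertex v, BFS finds the shortest path from v back to v.
The shortest such closed walk is link → index → sign → link, length 3.

3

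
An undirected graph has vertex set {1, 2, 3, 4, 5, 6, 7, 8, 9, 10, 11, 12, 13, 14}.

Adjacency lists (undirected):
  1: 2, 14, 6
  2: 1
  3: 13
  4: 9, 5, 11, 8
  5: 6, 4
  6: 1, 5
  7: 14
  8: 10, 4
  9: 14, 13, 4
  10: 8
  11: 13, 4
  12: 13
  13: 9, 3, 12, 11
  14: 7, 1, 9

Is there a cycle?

DFS, tracking each vertex's parent; an edge to a visited non-parent vertex closes a cycle.
Start from 4:
visit 4 (parent –)
  visit 9 (parent 4)
    visit 14 (parent 9)
      visit 7 (parent 14)
        7–14: parent, skip
      visit 1 (parent 14)
        visit 2 (parent 1)
          2–1: parent, skip
        1–14: parent, skip
        visit 6 (parent 1)
          6–1: parent, skip
          visit 5 (parent 6)
            5–6: parent, skip
            5–4: 4 visited and ≠ parent → cycle
Cycle: 4 – 9 – 14 – 1 – 6 – 5 – 4.

Yes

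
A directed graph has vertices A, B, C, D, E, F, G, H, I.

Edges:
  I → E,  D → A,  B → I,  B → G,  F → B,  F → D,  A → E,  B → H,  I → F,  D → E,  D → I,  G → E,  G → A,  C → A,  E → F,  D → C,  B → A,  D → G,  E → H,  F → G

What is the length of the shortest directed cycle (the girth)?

For each vertex v, BFS finds the shortest path from v back to v.
The shortest such closed walk is I → F → B → I, length 3.

3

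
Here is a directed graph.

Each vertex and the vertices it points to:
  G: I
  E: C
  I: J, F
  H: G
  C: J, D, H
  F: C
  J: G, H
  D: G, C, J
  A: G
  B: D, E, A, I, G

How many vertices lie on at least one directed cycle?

7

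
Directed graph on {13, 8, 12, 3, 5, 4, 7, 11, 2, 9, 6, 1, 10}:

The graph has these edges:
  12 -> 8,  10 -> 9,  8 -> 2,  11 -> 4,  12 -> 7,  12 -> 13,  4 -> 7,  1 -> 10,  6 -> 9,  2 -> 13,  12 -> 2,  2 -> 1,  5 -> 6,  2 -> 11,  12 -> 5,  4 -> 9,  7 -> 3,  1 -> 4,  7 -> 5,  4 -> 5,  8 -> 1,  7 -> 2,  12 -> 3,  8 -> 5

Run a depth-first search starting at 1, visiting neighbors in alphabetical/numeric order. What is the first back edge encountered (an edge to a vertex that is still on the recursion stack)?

2->1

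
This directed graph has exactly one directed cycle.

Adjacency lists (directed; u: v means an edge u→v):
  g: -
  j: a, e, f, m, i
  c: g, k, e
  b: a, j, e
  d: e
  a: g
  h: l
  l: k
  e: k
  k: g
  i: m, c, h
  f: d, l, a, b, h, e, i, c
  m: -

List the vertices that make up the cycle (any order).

DFS with gray/black marking from b:
b gray
  a gray
    g gray
    g black
  a black
  j gray
    j→a: a black — skip
    e gray
      k gray
        k→g: g black — skip
      k black
    e black
    f gray
      d gray
        d→e: e black — skip
      d black
      l gray
        l→k: k black — skip
      l black
      f→a: a black — skip
      f→b: b is gray → back edge
Back edge closes the cycle b → j → f → b; its vertices are {b, f, j}.

b, f, j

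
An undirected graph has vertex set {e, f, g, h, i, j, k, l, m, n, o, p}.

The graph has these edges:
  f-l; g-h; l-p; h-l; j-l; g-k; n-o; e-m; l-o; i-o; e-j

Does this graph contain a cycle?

No

DFS, tracking each vertex's parent; an edge to a visited non-parent vertex closes a cycle.
Start from j:
visit j (parent –)
  visit l (parent j)
    visit p (parent l)
      p–l: parent, skip
    visit o (parent l)
      o–l: parent, skip
      visit i (parent o)
        i–o: parent, skip
      visit n (parent o)
        n–o: parent, skip
    visit h (parent l)
      visit g (parent h)
        visit k (parent g)
          k–g: parent, skip
        g–h: parent, skip
      h–l: parent, skip
    visit f (parent l)
      f–l: parent, skip
    l–j: parent, skip
  visit e (parent j)
    visit m (parent e)
      m–e: parent, skip
    e–j: parent, skip
No non-parent visited neighbor found — the graph is a forest.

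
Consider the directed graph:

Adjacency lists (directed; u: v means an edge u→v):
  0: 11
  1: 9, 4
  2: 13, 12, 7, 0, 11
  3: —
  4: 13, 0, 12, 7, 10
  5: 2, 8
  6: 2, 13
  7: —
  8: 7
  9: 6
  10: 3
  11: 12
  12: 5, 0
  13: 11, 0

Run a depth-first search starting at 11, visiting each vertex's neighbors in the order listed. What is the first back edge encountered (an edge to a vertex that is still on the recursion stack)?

13→11

DFS from 11 (visiting each vertex's neighbors in the order listed); mark gray on enter, black on exit:
11 gray
  12 gray
    5 gray
      2 gray
        13 gray
          13→11: 11 is gray → back edge
First back edge: 13 → 11.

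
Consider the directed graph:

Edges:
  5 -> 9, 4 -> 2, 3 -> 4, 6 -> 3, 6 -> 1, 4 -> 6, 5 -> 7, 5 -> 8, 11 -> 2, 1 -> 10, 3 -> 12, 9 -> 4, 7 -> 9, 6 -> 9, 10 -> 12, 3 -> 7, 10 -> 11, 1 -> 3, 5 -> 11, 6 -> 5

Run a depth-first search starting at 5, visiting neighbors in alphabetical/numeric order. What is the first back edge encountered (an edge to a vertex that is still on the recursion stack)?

3->4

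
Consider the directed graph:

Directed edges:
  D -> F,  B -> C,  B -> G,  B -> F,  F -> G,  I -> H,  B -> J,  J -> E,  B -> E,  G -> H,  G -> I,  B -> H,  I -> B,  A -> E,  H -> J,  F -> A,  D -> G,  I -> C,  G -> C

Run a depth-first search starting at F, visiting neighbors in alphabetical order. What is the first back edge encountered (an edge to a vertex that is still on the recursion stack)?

DFS from F (visiting neighbors in alphabetical order); mark gray on enter, black on exit:
F gray
  A gray
    E gray
    E black
  A black
  G gray
    C gray
    C black
    H gray
      J gray
        J→E: E black — skip
      J black
    H black
    I gray
      B gray
        B→C: C black — skip
        B→E: E black — skip
        B→F: F is gray → back edge
First back edge: B → F.

B->F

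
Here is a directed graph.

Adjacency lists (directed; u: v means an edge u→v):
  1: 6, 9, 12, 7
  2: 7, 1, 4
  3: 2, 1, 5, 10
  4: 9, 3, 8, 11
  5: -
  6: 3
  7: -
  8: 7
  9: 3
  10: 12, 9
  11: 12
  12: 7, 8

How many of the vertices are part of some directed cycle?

7

A vertex is on a directed cycle iff it belongs to a strongly connected component of size ≥ 2 (or has a self-loop).
The vertices on cycles are {1, 2, 3, 4, 6, 9, 10} — 7 in total.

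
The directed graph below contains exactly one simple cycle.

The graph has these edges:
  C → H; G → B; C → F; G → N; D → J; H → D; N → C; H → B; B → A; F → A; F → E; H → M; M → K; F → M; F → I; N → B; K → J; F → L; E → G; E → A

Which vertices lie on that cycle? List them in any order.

DFS with gray/black marking from C:
C gray
  H gray
    M gray
      K gray
        J gray
        J black
      K black
    M black
    D gray
      D→J: J black — skip
    D black
    B gray
      A gray
      A black
    B black
  H black
  F gray
    F→M: M black — skip
    F→A: A black — skip
    L gray
    L black
    E gray
      E→A: A black — skip
      G gray
        N gray
          N→B: B black — skip
          N→C: C is gray → back edge
Back edge closes the cycle C → F → E → G → N → C; its vertices are {C, E, F, G, N}.

C, E, F, G, N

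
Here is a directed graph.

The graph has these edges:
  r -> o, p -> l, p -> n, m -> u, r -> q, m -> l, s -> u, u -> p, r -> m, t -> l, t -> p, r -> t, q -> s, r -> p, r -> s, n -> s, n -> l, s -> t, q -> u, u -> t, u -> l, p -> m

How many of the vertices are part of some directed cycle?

6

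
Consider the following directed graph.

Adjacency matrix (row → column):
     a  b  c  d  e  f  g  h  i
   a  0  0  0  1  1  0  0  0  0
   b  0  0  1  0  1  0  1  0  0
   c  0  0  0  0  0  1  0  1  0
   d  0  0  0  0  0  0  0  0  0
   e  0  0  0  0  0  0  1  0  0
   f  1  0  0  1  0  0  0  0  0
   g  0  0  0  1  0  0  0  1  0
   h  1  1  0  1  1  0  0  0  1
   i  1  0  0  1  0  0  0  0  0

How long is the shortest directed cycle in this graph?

3

For each vertex v, BFS finds the shortest path from v back to v.
The shortest such closed walk is b → c → h → b, length 3.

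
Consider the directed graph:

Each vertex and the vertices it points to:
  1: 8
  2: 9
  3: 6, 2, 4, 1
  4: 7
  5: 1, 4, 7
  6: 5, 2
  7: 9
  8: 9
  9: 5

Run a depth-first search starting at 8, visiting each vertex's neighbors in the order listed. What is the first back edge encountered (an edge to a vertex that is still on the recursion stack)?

1→8

DFS from 8 (visiting each vertex's neighbors in the order listed); mark gray on enter, black on exit:
8 gray
  9 gray
    5 gray
      1 gray
        1→8: 8 is gray → back edge
First back edge: 1 → 8.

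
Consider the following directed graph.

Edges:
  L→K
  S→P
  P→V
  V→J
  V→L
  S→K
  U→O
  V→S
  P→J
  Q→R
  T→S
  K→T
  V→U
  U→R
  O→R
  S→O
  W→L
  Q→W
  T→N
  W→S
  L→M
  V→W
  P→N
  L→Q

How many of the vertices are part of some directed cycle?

A vertex is on a directed cycle iff it belongs to a strongly connected component of size ≥ 2 (or has a self-loop).
The vertices on cycles are {K, L, P, Q, S, T, V, W} — 8 in total.

8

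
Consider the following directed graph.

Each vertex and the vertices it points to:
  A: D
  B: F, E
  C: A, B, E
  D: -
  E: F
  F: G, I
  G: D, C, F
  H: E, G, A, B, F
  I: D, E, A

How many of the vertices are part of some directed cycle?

6

A vertex is on a directed cycle iff it belongs to a strongly connected component of size ≥ 2 (or has a self-loop).
The vertices on cycles are {B, C, E, F, G, I} — 6 in total.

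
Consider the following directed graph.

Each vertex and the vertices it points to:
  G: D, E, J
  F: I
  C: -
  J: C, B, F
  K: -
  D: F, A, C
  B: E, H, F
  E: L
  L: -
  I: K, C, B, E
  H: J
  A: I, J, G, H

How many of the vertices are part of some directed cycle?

8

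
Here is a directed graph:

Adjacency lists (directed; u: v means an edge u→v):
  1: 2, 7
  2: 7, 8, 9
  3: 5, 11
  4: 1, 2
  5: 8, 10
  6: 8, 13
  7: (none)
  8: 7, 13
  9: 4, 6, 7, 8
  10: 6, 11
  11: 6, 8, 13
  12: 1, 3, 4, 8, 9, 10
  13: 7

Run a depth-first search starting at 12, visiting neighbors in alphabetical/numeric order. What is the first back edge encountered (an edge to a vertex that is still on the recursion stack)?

DFS from 12 (visiting neighbors in alphabetical/numeric order); mark gray on enter, black on exit:
12 gray
  1 gray
    2 gray
      7 gray
      7 black
      8 gray
        8→7: 7 black — skip
        13 gray
          13→7: 7 black — skip
        13 black
      8 black
      9 gray
        4 gray
          4→1: 1 is gray → back edge
First back edge: 4 → 1.

4→1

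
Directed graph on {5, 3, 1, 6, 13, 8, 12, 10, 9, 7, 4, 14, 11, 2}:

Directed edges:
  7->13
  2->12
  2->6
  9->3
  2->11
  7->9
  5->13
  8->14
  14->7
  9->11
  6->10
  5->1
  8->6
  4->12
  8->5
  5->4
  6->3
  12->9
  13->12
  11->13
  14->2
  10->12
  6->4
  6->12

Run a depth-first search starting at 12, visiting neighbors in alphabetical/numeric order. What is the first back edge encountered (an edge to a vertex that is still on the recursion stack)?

13->12

DFS from 12 (visiting neighbors in alphabetical/numeric order); mark gray on enter, black on exit:
12 gray
  9 gray
    3 gray
    3 black
    11 gray
      13 gray
        13→12: 12 is gray → back edge
First back edge: 13 → 12.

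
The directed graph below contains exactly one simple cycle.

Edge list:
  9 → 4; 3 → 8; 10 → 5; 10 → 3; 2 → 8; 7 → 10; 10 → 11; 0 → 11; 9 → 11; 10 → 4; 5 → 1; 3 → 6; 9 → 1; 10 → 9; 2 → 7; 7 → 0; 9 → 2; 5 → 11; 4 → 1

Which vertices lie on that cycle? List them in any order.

2, 7, 9, 10

DFS with gray/black marking from 7:
7 gray
  0 gray
    11 gray
    11 black
  0 black
  10 gray
    3 gray
      6 gray
      6 black
      8 gray
      8 black
    3 black
    10→11: 11 black — skip
    5 gray
      1 gray
      1 black
      5→11: 11 black — skip
    5 black
    4 gray
      4→1: 1 black — skip
    4 black
    9 gray
      9→1: 1 black — skip
      9→4: 4 black — skip
      9→11: 11 black — skip
      2 gray
        2→7: 7 is gray → back edge
Back edge closes the cycle 7 → 10 → 9 → 2 → 7; its vertices are {2, 7, 9, 10}.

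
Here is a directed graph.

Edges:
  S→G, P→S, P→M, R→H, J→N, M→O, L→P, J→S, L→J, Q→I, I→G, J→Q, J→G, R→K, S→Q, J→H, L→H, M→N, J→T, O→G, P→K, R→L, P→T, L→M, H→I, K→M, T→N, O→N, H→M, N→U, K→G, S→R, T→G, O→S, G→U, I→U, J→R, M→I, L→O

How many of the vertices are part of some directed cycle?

9

A vertex is on a directed cycle iff it belongs to a strongly connected component of size ≥ 2 (or has a self-loop).
The vertices on cycles are {H, J, K, L, M, O, P, R, S} — 9 in total.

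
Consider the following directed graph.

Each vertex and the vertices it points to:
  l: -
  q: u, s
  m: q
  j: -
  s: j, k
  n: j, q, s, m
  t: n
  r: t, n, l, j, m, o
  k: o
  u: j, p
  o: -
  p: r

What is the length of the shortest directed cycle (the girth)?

5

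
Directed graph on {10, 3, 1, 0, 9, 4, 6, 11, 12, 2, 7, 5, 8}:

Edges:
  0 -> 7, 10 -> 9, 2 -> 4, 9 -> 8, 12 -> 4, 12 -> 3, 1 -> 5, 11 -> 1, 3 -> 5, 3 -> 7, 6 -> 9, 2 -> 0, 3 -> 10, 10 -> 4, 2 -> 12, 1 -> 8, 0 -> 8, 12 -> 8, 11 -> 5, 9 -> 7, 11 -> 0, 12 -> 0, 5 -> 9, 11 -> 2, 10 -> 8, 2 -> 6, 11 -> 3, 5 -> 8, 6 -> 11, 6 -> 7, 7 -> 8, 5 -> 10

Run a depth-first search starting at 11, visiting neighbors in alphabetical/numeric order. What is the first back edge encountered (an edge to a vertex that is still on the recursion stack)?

6->11

DFS from 11 (visiting neighbors in alphabetical/numeric order); mark gray on enter, black on exit:
11 gray
  0 gray
    7 gray
      8 gray
      8 black
    7 black
    0→8: 8 black — skip
  0 black
  1 gray
    5 gray
      5→8: 8 black — skip
      9 gray
        9→7: 7 black — skip
        9→8: 8 black — skip
      9 black
      10 gray
        4 gray
        4 black
        10→8: 8 black — skip
        10→9: 9 black — skip
      10 black
    5 black
    1→8: 8 black — skip
  1 black
  2 gray
    2→0: 0 black — skip
    2→4: 4 black — skip
    6 gray
      6→7: 7 black — skip
      6→9: 9 black — skip
      6→11: 11 is gray → back edge
First back edge: 6 → 11.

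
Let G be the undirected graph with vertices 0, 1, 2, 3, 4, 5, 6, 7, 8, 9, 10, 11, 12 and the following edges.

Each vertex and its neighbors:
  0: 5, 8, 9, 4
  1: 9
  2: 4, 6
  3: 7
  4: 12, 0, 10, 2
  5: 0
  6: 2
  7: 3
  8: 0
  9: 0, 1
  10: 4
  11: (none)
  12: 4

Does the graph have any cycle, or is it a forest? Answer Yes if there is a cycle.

No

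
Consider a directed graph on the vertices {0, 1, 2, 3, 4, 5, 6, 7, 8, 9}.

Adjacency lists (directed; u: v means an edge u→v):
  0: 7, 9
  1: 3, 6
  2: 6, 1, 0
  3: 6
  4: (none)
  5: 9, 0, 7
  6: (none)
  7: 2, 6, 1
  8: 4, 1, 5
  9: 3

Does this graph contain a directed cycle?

Yes

DFS with white/gray/black marking, starting from 1:
1 gray
  3 gray
    6 gray
    6 black
  3 black
  1→6: 6 black — skip
1 black
0 gray
  7 gray
    2 gray
      2→6: 6 black — skip
      2→1: 1 black — skip
      2→0: 0 is gray → back edge
Back edge found, so a cycle exists: 0 → 7 → 2 → 0.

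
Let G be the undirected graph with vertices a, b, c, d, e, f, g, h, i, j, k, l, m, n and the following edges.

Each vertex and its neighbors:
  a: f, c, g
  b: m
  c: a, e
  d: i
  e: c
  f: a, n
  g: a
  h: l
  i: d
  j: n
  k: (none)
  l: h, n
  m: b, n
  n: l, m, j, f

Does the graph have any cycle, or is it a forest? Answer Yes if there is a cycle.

No

DFS, tracking each vertex's parent; an edge to a visited non-parent vertex closes a cycle.
Start from m:
visit m (parent –)
  visit b (parent m)
    b–m: parent, skip
  visit n (parent m)
    visit l (parent n)
      visit h (parent l)
        h–l: parent, skip
      l–n: parent, skip
    n–m: parent, skip
    visit j (parent n)
      j–n: parent, skip
    visit f (parent n)
      visit a (parent f)
        a–f: parent, skip
        visit c (parent a)
          c–a: parent, skip
          visit e (parent c)
            e–c: parent, skip
        visit g (parent a)
          g–a: parent, skip
      f–n: parent, skip
visit d (parent –)
  visit i (parent d)
    i–d: parent, skip
visit k (parent –)
No non-parent visited neighbor found — the graph is a forest.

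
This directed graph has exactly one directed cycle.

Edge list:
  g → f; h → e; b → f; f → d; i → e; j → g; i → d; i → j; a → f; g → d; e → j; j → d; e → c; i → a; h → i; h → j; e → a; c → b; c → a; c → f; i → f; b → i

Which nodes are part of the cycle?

b, c, e, i

DFS with gray/black marking from i:
i gray
  j gray
    d gray
    d black
    g gray
      g→d: d black — skip
      f gray
        f→d: d black — skip
      f black
    g black
  j black
  a gray
    a→f: f black — skip
  a black
  e gray
    e→j: j black — skip
    e→a: a black — skip
    c gray
      c→a: a black — skip
      c→f: f black — skip
      b gray
        b→i: i is gray → back edge
Back edge closes the cycle i → e → c → b → i; its vertices are {b, c, e, i}.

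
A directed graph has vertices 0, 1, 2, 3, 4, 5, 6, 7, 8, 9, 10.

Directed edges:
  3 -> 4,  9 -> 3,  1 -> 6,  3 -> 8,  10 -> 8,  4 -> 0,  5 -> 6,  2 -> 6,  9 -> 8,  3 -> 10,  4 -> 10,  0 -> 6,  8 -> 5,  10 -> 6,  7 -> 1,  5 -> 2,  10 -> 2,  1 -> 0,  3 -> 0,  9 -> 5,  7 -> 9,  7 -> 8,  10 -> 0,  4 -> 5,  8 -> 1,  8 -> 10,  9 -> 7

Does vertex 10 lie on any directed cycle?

10 is on a cycle iff 10 can reach itself via ≥1 edge.
10 → 8 → 10 — yes.

Yes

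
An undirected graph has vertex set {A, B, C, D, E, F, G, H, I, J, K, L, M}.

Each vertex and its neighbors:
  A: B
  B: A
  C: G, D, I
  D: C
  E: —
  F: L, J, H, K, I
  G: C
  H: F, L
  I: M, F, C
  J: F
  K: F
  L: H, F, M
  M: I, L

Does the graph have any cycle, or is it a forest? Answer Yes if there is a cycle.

DFS, tracking each vertex's parent; an edge to a visited non-parent vertex closes a cycle.
Start from F:
visit F (parent –)
  visit L (parent F)
    visit H (parent L)
      H–F: F visited and ≠ parent → cycle
Cycle: F – L – H – F.

Yes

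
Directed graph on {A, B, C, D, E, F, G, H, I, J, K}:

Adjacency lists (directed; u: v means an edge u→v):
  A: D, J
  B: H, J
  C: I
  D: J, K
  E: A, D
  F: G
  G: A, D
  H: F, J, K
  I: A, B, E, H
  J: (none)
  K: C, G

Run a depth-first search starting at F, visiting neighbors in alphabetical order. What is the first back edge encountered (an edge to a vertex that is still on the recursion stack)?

I->A

DFS from F (visiting neighbors in alphabetical order); mark gray on enter, black on exit:
F gray
  G gray
    A gray
      D gray
        J gray
        J black
        K gray
          C gray
            I gray
              I→A: A is gray → back edge
First back edge: I → A.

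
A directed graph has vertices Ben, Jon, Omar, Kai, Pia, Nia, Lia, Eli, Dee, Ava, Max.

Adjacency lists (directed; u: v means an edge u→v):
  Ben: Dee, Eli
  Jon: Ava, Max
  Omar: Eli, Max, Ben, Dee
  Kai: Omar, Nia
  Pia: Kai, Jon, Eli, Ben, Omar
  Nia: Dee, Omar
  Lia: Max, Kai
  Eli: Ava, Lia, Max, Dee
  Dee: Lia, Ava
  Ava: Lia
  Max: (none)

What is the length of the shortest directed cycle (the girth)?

For each vertex v, BFS finds the shortest path from v back to v.
The shortest such closed walk is Kai → Nia → Dee → Lia → Kai, length 4.

4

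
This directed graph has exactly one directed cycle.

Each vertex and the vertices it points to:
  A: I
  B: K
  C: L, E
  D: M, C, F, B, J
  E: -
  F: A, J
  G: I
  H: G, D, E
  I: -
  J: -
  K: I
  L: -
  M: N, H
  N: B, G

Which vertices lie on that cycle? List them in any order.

DFS with gray/black marking from D:
D gray
  M gray
    N gray
      B gray
        K gray
          I gray
          I black
        K black
      B black
      G gray
        G→I: I black — skip
      G black
    N black
    H gray
      H→G: G black — skip
      H→D: D is gray → back edge
Back edge closes the cycle D → M → H → D; its vertices are {D, H, M}.

D, H, M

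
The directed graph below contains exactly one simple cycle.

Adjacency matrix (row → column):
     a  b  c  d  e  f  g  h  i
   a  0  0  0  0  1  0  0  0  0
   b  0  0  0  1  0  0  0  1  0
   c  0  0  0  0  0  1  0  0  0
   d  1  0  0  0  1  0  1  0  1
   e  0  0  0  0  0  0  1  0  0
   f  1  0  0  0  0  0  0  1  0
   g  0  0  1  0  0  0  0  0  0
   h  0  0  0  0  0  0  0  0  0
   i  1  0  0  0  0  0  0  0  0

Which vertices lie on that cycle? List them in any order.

DFS with gray/black marking from g:
g gray
  c gray
    f gray
      a gray
        e gray
          e→g: g is gray → back edge
Back edge closes the cycle g → c → f → a → e → g; its vertices are {a, c, e, f, g}.

a, c, e, f, g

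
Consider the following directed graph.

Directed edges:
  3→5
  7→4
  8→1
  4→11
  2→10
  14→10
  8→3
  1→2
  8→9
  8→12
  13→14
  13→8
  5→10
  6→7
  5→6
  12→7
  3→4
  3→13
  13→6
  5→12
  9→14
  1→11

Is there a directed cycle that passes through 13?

Yes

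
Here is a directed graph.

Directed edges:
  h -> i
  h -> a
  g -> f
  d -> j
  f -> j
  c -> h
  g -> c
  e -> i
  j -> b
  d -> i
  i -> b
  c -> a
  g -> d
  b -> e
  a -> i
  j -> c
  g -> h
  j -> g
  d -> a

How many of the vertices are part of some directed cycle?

7

A vertex is on a directed cycle iff it belongs to a strongly connected component of size ≥ 2 (or has a self-loop).
The vertices on cycles are {b, d, e, f, g, i, j} — 7 in total.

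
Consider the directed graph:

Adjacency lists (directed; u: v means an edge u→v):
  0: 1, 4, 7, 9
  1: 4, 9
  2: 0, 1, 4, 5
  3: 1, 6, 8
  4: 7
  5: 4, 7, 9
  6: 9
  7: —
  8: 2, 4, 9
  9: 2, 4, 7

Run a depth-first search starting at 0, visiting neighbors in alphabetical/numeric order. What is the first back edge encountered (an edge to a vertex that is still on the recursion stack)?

DFS from 0 (visiting neighbors in alphabetical/numeric order); mark gray on enter, black on exit:
0 gray
  1 gray
    4 gray
      7 gray
      7 black
    4 black
    9 gray
      2 gray
        2→0: 0 is gray → back edge
First back edge: 2 → 0.

2->0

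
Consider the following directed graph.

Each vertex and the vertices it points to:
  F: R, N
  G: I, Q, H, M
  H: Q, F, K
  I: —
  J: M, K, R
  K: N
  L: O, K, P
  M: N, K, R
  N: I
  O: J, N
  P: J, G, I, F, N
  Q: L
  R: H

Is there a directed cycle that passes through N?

No

N lies on a cycle iff there is a path from N back to itself.
Exploring from N, it never reaches itself; equivalently, its strongly connected component is a singleton.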